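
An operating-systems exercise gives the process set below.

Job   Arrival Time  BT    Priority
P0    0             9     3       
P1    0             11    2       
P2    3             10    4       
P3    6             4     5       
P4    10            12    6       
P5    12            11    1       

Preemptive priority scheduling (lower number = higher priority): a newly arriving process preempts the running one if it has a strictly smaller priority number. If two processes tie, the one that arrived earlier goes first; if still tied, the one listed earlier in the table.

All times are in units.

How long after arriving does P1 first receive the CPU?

0

Timeline: | P1 0-11 | P0 11-12 | P5 12-23 | P0 23-31 | P2 31-41 | P3 41-45 | P4 45-57 |
Completion: P0=31  P1=11  P2=41  P3=45  P4=57  P5=23
Response(P1) = first start − arrival = 0 − 0 = 0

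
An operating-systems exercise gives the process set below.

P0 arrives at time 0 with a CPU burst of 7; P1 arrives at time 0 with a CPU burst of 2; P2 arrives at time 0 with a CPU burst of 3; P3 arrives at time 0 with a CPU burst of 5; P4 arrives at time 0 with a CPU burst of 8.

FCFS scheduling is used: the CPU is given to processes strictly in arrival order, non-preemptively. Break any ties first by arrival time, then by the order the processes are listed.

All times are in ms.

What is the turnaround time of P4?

25

Timeline: | P0 0-7 | P1 7-9 | P2 9-12 | P3 12-17 | P4 17-25 |
Completion: P0=7  P1=9  P2=12  P3=17  P4=25
Turnaround (C−A): P0=7  P1=9  P2=12  P3=17  P4=25
Turnaround(P4) = completion − arrival = 25 − 0 = 25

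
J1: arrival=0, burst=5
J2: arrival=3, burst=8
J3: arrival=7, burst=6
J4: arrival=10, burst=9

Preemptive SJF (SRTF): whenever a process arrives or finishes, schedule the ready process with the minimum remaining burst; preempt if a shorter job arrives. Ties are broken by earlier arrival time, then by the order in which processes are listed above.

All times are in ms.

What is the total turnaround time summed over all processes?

Schedule: | J1 0-5 | J2 5-13 | J3 13-19 | J4 19-28 |
Completion: J1=5  J2=13  J3=19  J4=28
Turnaround (C−A): J1=5  J2=10  J3=12  J4=18
Turnaround = completion − arrival: J1=5, J2=10, J3=12, J4=18
Total turnaround = 5 + 10 + 12 + 18 = 45

45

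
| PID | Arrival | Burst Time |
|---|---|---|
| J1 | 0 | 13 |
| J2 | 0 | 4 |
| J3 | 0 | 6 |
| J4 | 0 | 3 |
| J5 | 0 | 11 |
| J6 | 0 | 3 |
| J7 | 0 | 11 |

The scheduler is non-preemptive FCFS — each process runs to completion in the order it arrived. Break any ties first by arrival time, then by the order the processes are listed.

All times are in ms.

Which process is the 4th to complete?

J4

Timeline: | J1 0-13 | J2 13-17 | J3 17-23 | J4 23-26 | J5 26-37 | J6 37-40 | J7 40-51 |
Completion: J1=13  J2=17  J3=23  J4=26  J5=37  J6=40  J7=51
Finish order: J1 → J2 → J3 → J4 → J5 → J6 → J7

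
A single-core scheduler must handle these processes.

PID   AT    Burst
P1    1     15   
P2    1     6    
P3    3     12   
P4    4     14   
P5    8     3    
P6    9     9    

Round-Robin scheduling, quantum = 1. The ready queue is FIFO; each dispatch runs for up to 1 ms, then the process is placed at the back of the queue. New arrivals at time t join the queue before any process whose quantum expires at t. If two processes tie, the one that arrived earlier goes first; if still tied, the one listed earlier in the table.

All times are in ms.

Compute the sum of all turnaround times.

Timeline: | idle 0-1 | P1 1-2 | P2 2-3 | P1 3-4 | P3 4-5 | P2 5-6 | P4 6-7 | P1 7-8 | P3 8-9 | P2 9-10 | P4 10-11 | P5 11-12 | P1 12-13 | P6 13-14 | P3 14-15 | P2 15-16 | P4 16-17 | P5 17-18 | P1 18-19 | P6 19-20 | P3 20-21 | P2 21-22 | P4 22-23 | P5 23-24 | P1 24-25 | P6 25-26 | P3 26-27 | P2 27-28 | P4 28-29 | P1 29-30 | P6 30-31 | P3 31-32 | P4 32-33 | P1 33-34 | P6 34-35 | P3 35-36 | P4 36-37 | P1 37-38 | P6 38-39 | P3 39-40 | P4 40-41 | P1 41-42 | P6 42-43 | P3 43-44 | P4 44-45 | P1 45-46 | P6 46-47 | P3 47-48 | P4 48-49 | P1 49-50 | P6 50-51 | P3 51-52 | P4 52-53 | P1 53-54 | P3 54-55 | P4 55-56 | P1 56-57 | P4 57-58 | P1 58-59 | P4 59-60 |
Completion: P1=59  P2=28  P3=55  P4=60  P5=24  P6=51
Turnaround (C−A): P1=58  P2=27  P3=52  P4=56  P5=16  P6=42
Turnaround = completion − arrival: P1=58, P2=27, P3=52, P4=56, P5=16, P6=42
Total turnaround = 58 + 27 + 52 + 56 + 16 + 42 = 251

251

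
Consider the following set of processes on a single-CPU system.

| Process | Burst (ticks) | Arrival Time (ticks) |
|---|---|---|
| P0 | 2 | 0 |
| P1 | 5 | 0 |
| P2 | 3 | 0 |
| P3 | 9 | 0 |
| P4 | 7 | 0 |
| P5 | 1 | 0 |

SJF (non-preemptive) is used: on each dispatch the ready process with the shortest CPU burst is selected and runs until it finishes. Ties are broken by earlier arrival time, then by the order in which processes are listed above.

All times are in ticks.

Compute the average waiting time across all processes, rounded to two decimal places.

Schedule: | P5 0-1 | P0 1-3 | P2 3-6 | P1 6-11 | P4 11-18 | P3 18-27 |
Completion: P0=3  P1=11  P2=6  P3=27  P4=18  P5=1
Turnaround (C−A): P0=3  P1=11  P2=6  P3=27  P4=18  P5=1
Waiting times: P0=1, P1=6, P2=3, P3=18, P4=11, P5=0
Average waiting = (1+6+3+18+11+0) / 6 = 39/6 = 6.50

6.50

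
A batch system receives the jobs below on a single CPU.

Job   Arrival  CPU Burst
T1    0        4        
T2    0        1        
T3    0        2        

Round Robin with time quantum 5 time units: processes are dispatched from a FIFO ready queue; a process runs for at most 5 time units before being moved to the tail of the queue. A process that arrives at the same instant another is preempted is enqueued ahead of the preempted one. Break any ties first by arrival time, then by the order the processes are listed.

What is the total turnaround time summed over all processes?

Gantt: | T1 0-4 | T2 4-5 | T3 5-7 |
Completion: T1=4  T2=5  T3=7
Turnaround (C−A): T1=4  T2=5  T3=7
Turnaround = completion − arrival: T1=4, T2=5, T3=7
Total turnaround = 4 + 5 + 7 = 16

16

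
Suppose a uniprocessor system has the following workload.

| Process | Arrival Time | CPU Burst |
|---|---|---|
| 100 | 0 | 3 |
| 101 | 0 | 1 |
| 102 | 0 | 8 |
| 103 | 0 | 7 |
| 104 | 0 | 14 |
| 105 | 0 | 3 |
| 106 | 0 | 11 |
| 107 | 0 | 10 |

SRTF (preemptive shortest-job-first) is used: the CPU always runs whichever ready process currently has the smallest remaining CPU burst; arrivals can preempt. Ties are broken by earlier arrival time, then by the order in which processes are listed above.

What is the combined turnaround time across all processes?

180

Timeline: | 101 0-1 | 100 1-4 | 105 4-7 | 103 7-14 | 102 14-22 | 107 22-32 | 106 32-43 | 104 43-57 |
Completion: 100=4  101=1  102=22  103=14  104=57  105=7  106=43  107=32
Turnaround = completion − arrival: 100=4, 101=1, 102=22, 103=14, 104=57, 105=7, 106=43, 107=32
Total turnaround = 4 + 1 + 22 + 14 + 57 + 7 + 43 + 32 = 180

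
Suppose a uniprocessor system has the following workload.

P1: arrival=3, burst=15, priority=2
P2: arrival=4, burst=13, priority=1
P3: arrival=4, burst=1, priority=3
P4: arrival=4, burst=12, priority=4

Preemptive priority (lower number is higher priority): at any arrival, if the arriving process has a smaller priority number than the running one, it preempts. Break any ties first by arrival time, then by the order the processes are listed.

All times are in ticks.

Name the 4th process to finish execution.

P4

Schedule: | idle 0-3 | P1 3-4 | P2 4-17 | P1 17-31 | P3 31-32 | P4 32-44 |
Completion: P1=31  P2=17  P3=32  P4=44
Turnaround (C−A): P1=28  P2=13  P3=28  P4=40
Finish order: P2 → P1 → P3 → P4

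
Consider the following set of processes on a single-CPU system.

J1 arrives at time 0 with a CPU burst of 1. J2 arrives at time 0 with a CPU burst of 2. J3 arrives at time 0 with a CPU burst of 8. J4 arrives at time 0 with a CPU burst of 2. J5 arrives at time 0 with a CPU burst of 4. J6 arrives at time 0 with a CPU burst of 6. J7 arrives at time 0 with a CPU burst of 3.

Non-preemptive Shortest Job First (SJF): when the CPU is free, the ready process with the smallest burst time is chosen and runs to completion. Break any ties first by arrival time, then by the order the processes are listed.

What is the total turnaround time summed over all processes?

73

Gantt: | J1 0-1 | J2 1-3 | J4 3-5 | J7 5-8 | J5 8-12 | J6 12-18 | J3 18-26 |
Completion: J1=1  J2=3  J3=26  J4=5  J5=12  J6=18  J7=8
Turnaround = completion − arrival: J1=1, J2=3, J3=26, J4=5, J5=12, J6=18, J7=8
Total turnaround = 1 + 3 + 26 + 5 + 12 + 18 + 8 = 73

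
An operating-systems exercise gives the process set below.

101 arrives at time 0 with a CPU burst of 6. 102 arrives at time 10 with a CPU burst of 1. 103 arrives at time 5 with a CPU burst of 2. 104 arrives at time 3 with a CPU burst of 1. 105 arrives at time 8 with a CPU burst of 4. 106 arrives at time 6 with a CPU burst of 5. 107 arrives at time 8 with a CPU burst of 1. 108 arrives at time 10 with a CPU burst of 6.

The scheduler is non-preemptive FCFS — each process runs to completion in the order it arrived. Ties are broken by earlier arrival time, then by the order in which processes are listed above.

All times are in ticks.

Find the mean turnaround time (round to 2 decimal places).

Gantt: | 101 0-6 | 104 6-7 | 103 7-9 | 106 9-14 | 105 14-18 | 107 18-19 | 102 19-20 | 108 20-26 |
Completion: 101=6  102=20  103=9  104=7  105=18  106=14  107=19  108=26
Turnaround (C−A): 101=6  102=10  103=4  104=4  105=10  106=8  107=11  108=16
Turnaround times: 101=6, 102=10, 103=4, 104=4, 105=10, 106=8, 107=11, 108=16
Average turnaround = (6+10+4+4+10+8+11+16) / 8 = 69/8 = 8.63

8.63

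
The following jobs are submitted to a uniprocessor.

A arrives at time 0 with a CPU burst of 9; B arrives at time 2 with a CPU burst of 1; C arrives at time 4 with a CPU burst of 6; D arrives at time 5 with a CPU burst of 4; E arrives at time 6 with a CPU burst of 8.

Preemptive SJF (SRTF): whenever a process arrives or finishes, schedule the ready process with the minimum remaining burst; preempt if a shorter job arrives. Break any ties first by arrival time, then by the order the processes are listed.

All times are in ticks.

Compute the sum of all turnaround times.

57

Schedule: | A 0-2 | B 2-3 | A 3-5 | D 5-9 | A 9-14 | C 14-20 | E 20-28 |
Completion: A=14  B=3  C=20  D=9  E=28
Turnaround (C−A): A=14  B=1  C=16  D=4  E=22
Turnaround = completion − arrival: A=14, B=1, C=16, D=4, E=22
Total turnaround = 14 + 1 + 16 + 4 + 22 = 57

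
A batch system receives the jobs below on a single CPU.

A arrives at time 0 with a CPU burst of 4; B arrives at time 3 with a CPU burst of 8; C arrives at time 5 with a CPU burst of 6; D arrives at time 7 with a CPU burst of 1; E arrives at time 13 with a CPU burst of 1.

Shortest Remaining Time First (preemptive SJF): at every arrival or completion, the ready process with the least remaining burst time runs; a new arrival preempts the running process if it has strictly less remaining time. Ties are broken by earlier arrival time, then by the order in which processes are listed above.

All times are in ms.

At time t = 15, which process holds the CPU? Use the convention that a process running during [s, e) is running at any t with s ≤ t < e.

Schedule: | A 0-4 | B 4-5 | C 5-7 | D 7-8 | C 8-12 | B 12-13 | E 13-14 | B 14-20 |
Completion: A=4  B=20  C=12  D=8  E=14

B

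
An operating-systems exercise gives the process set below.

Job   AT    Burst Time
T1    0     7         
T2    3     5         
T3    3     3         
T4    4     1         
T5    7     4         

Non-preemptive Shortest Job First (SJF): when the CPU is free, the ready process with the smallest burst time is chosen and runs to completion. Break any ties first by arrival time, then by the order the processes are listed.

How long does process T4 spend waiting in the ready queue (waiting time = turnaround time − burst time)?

3

Gantt: | T1 0-7 | T4 7-8 | T3 8-11 | T5 11-15 | T2 15-20 |
Completion: T1=7  T2=20  T3=11  T4=8  T5=15
Waiting(T4) = turnaround − burst = 4 − 1 = 3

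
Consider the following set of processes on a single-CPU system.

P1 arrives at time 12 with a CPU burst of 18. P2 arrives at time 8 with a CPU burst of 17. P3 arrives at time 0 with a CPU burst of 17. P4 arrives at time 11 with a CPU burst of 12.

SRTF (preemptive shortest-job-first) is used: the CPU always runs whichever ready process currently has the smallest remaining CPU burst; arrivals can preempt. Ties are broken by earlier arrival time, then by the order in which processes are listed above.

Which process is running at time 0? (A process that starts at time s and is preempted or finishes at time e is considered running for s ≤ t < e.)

P3

Gantt: | P3 0-17 | P4 17-29 | P2 29-46 | P1 46-64 |
Completion: P1=64  P2=46  P3=17  P4=29
Turnaround (C−A): P1=52  P2=38  P3=17  P4=18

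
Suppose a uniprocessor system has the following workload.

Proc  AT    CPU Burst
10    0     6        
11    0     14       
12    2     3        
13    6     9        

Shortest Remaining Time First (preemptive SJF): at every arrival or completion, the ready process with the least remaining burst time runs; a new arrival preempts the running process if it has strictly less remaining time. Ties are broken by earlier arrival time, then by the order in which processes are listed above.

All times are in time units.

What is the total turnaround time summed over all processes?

Gantt: | 10 0-2 | 12 2-5 | 10 5-9 | 13 9-18 | 11 18-32 |
Completion: 10=9  11=32  12=5  13=18
Turnaround = completion − arrival: 10=9, 11=32, 12=3, 13=12
Total turnaround = 9 + 32 + 3 + 12 = 56

56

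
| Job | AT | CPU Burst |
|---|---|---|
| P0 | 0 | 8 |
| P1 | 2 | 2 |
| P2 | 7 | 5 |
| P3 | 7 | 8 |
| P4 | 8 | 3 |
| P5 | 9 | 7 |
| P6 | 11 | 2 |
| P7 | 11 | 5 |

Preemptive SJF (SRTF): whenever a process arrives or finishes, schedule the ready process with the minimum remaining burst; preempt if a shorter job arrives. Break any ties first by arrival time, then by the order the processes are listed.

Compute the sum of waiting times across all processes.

Schedule: | P0 0-2 | P1 2-4 | P0 4-10 | P4 10-13 | P6 13-15 | P2 15-20 | P7 20-25 | P5 25-32 | P3 32-40 |
Completion: P0=10  P1=4  P2=20  P3=40  P4=13  P5=32  P6=15  P7=25
Turnaround (C−A): P0=10  P1=2  P2=13  P3=33  P4=5  P5=23  P6=4  P7=14
Waiting = turnaround − burst: P0=2, P1=0, P2=8, P3=25, P4=2, P5=16, P6=2, P7=9
Total waiting = 2 + 0 + 8 + 25 + 2 + 16 + 2 + 9 = 64

64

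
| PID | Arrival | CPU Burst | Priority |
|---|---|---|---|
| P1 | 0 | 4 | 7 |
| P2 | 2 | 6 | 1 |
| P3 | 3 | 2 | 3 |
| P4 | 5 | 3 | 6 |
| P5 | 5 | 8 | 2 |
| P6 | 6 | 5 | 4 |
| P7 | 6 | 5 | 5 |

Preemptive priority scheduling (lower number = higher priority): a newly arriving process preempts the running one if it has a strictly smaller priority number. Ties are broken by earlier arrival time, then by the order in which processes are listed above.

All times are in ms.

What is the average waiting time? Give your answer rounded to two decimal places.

13.86

Schedule: | P1 0-2 | P2 2-8 | P5 8-16 | P3 16-18 | P6 18-23 | P7 23-28 | P4 28-31 | P1 31-33 |
Completion: P1=33  P2=8  P3=18  P4=31  P5=16  P6=23  P7=28
Turnaround (C−A): P1=33  P2=6  P3=15  P4=26  P5=11  P6=17  P7=22
Waiting times: P1=29, P2=0, P3=13, P4=23, P5=3, P6=12, P7=17
Average waiting = (29+0+13+23+3+12+17) / 7 = 97/7 = 13.86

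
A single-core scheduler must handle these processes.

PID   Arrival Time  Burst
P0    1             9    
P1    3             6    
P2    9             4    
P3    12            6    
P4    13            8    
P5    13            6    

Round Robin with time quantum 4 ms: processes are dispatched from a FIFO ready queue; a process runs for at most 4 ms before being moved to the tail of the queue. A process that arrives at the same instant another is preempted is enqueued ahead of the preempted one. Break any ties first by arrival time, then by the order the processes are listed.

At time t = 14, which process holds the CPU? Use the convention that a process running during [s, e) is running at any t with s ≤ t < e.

P2

Timeline: | idle 0-1 | P0 1-5 | P1 5-9 | P0 9-13 | P2 13-17 | P1 17-19 | P3 19-23 | P4 23-27 | P5 27-31 | P0 31-32 | P3 32-34 | P4 34-38 | P5 38-40 |
Completion: P0=32  P1=19  P2=17  P3=34  P4=38  P5=40
Turnaround (C−A): P0=31  P1=16  P2=8  P3=22  P4=25  P5=27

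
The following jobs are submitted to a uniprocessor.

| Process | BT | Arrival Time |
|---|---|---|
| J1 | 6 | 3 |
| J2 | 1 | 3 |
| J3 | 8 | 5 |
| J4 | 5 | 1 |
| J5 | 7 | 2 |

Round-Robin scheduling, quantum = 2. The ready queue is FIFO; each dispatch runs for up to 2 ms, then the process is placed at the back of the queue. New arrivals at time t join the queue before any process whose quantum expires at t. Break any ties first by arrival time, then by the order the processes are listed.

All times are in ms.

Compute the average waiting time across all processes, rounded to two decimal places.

12.20

Schedule: | idle 0-1 | J4 1-3 | J5 3-5 | J1 5-7 | J2 7-8 | J4 8-10 | J3 10-12 | J5 12-14 | J1 14-16 | J4 16-17 | J3 17-19 | J5 19-21 | J1 21-23 | J3 23-25 | J5 25-26 | J3 26-28 |
Completion: J1=23  J2=8  J3=28  J4=17  J5=26
Turnaround (C−A): J1=20  J2=5  J3=23  J4=16  J5=24
Waiting times: J1=14, J2=4, J3=15, J4=11, J5=17
Average waiting = (14+4+15+11+17) / 5 = 61/5 = 12.20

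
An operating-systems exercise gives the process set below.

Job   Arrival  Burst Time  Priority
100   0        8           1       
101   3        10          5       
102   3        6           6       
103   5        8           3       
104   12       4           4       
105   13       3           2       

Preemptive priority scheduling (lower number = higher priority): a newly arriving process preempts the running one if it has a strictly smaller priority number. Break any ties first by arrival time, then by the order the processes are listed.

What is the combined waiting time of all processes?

Timeline: | 100 0-8 | 103 8-13 | 105 13-16 | 103 16-19 | 104 19-23 | 101 23-33 | 102 33-39 |
Completion: 100=8  101=33  102=39  103=19  104=23  105=16
Turnaround (C−A): 100=8  101=30  102=36  103=14  104=11  105=3
Waiting = turnaround − burst: 100=0, 101=20, 102=30, 103=6, 104=7, 105=0
Total waiting = 0 + 20 + 30 + 6 + 7 + 0 = 63

63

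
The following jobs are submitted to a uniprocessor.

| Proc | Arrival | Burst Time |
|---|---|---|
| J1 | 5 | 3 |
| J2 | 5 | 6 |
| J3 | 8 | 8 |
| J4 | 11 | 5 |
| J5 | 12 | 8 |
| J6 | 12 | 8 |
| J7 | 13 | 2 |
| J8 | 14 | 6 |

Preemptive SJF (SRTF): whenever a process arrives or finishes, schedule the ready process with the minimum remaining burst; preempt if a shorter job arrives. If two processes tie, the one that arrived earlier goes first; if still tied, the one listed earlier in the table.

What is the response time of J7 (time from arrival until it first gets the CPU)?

1

Gantt: | idle 0-5 | J1 5-8 | J2 8-14 | J7 14-16 | J4 16-21 | J8 21-27 | J3 27-35 | J5 35-43 | J6 43-51 |
Completion: J1=8  J2=14  J3=35  J4=21  J5=43  J6=51  J7=16  J8=27
Response(J7) = first start − arrival = 14 − 13 = 1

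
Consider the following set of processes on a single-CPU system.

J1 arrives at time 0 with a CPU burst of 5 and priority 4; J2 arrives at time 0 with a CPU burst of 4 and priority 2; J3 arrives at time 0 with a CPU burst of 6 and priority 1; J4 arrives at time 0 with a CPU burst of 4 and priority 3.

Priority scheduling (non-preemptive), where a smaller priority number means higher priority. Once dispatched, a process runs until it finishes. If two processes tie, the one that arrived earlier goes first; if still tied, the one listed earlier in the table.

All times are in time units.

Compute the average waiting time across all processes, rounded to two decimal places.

Schedule: | J3 0-6 | J2 6-10 | J4 10-14 | J1 14-19 |
Completion: J1=19  J2=10  J3=6  J4=14
Waiting times: J1=14, J2=6, J3=0, J4=10
Average waiting = (14+6+0+10) / 4 = 30/4 = 7.50

7.50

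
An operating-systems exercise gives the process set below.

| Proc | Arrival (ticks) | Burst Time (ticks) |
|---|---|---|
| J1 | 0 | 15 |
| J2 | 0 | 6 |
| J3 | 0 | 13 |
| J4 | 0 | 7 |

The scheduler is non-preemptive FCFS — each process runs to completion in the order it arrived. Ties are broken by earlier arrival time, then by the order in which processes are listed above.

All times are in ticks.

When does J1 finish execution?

15

Timeline: | J1 0-15 | J2 15-21 | J3 21-34 | J4 34-41 |
Completion: J1=15  J2=21  J3=34  J4=41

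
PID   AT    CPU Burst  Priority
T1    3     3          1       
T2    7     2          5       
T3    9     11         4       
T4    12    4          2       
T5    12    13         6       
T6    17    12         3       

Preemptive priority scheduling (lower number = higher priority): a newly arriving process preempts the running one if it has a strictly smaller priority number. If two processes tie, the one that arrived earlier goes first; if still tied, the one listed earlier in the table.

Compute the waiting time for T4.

0

Gantt: | idle 0-3 | T1 3-6 | idle 6-7 | T2 7-9 | T3 9-12 | T4 12-16 | T3 16-17 | T6 17-29 | T3 29-36 | T5 36-49 |
Completion: T1=6  T2=9  T3=36  T4=16  T5=49  T6=29
Turnaround (C−A): T1=3  T2=2  T3=27  T4=4  T5=37  T6=12
Waiting(T4) = turnaround − burst = 4 − 4 = 0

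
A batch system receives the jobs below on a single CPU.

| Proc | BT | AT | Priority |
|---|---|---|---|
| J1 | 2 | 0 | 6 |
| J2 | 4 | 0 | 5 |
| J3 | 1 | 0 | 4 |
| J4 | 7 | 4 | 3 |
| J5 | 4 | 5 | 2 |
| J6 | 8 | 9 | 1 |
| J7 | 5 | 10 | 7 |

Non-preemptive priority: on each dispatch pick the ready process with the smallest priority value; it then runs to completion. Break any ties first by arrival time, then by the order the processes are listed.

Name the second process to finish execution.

Schedule: | J3 0-1 | J2 1-5 | J5 5-9 | J6 9-17 | J4 17-24 | J1 24-26 | J7 26-31 |
Completion: J1=26  J2=5  J3=1  J4=24  J5=9  J6=17  J7=31
Turnaround (C−A): J1=26  J2=5  J3=1  J4=20  J5=4  J6=8  J7=21
Finish order: J3 → J2 → J5 → J6 → J4 → J1 → J7

J2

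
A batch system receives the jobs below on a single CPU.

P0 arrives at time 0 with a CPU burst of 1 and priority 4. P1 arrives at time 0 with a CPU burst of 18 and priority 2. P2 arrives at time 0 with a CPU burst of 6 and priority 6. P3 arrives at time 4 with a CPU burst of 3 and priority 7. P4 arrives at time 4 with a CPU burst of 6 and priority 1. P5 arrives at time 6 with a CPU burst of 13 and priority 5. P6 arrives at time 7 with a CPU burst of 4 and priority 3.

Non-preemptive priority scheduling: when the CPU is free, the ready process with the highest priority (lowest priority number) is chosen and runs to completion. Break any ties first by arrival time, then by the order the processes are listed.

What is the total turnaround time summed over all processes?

Timeline: | P1 0-18 | P4 18-24 | P6 24-28 | P0 28-29 | P5 29-42 | P2 42-48 | P3 48-51 |
Completion: P0=29  P1=18  P2=48  P3=51  P4=24  P5=42  P6=28
Turnaround (C−A): P0=29  P1=18  P2=48  P3=47  P4=20  P5=36  P6=21
Turnaround = completion − arrival: P0=29, P1=18, P2=48, P3=47, P4=20, P5=36, P6=21
Total turnaround = 29 + 18 + 48 + 47 + 20 + 36 + 21 = 219

219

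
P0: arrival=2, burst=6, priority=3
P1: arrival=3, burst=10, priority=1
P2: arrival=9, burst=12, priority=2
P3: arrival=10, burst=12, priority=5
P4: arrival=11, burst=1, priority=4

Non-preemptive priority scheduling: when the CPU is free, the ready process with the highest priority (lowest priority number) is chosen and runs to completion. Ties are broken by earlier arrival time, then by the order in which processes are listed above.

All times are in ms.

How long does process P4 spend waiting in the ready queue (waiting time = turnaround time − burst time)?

19

Gantt: | idle 0-2 | P0 2-8 | P1 8-18 | P2 18-30 | P4 30-31 | P3 31-43 |
Completion: P0=8  P1=18  P2=30  P3=43  P4=31
Turnaround (C−A): P0=6  P1=15  P2=21  P3=33  P4=20
Waiting(P4) = turnaround − burst = 20 − 1 = 19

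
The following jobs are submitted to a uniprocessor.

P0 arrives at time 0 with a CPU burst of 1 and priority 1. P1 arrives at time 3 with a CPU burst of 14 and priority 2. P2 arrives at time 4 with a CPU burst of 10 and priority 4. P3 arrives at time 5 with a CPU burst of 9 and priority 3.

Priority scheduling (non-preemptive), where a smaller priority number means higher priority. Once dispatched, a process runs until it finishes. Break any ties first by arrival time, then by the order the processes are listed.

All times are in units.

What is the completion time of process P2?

Schedule: | P0 0-1 | idle 1-3 | P1 3-17 | P3 17-26 | P2 26-36 |
Completion: P0=1  P1=17  P2=36  P3=26
Turnaround (C−A): P0=1  P1=14  P2=32  P3=21

36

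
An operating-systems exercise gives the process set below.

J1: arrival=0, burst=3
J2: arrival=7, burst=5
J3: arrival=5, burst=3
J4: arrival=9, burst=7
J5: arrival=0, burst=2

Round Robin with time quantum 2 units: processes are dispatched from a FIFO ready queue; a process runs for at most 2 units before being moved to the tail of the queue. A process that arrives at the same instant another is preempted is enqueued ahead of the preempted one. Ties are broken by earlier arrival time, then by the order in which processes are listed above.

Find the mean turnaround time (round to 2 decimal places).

Timeline: | J1 0-2 | J5 2-4 | J1 4-5 | J3 5-7 | J2 7-9 | J3 9-10 | J4 10-12 | J2 12-14 | J4 14-16 | J2 16-17 | J4 17-20 |
Completion: J1=5  J2=17  J3=10  J4=20  J5=4
Turnaround (C−A): J1=5  J2=10  J3=5  J4=11  J5=4
Turnaround times: J1=5, J2=10, J3=5, J4=11, J5=4
Average turnaround = (5+10+5+11+4) / 5 = 35/5 = 7.00

7.00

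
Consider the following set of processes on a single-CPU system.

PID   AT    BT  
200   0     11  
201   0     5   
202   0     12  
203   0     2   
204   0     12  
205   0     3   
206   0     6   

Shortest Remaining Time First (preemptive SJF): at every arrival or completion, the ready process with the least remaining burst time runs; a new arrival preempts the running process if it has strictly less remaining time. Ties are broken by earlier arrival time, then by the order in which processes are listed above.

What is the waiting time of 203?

0

Timeline: | 203 0-2 | 205 2-5 | 201 5-10 | 206 10-16 | 200 16-27 | 202 27-39 | 204 39-51 |
Completion: 200=27  201=10  202=39  203=2  204=51  205=5  206=16
Waiting(203) = turnaround − burst = 2 − 2 = 0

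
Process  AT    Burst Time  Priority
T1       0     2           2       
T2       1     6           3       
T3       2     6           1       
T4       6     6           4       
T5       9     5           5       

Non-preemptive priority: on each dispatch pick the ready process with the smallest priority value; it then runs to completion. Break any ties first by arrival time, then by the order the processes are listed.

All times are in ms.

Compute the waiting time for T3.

0

Schedule: | T1 0-2 | T3 2-8 | T2 8-14 | T4 14-20 | T5 20-25 |
Completion: T1=2  T2=14  T3=8  T4=20  T5=25
Waiting(T3) = turnaround − burst = 6 − 6 = 0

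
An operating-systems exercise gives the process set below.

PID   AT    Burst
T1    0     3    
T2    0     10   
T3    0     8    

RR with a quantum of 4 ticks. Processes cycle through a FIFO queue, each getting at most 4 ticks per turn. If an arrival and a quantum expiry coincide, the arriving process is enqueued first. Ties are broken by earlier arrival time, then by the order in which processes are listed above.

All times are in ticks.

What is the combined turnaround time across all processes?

Gantt: | T1 0-3 | T2 3-7 | T3 7-11 | T2 11-15 | T3 15-19 | T2 19-21 |
Completion: T1=3  T2=21  T3=19
Turnaround = completion − arrival: T1=3, T2=21, T3=19
Total turnaround = 3 + 21 + 19 = 43

43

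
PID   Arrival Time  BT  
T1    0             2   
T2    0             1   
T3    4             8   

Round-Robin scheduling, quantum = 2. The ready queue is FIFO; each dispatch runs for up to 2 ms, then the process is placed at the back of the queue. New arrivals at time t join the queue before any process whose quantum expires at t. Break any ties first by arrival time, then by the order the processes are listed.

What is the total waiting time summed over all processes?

Schedule: | T1 0-2 | T2 2-3 | idle 3-4 | T3 4-12 |
Completion: T1=2  T2=3  T3=12
Waiting = turnaround − burst: T1=0, T2=2, T3=0
Total waiting = 0 + 2 + 0 = 2

2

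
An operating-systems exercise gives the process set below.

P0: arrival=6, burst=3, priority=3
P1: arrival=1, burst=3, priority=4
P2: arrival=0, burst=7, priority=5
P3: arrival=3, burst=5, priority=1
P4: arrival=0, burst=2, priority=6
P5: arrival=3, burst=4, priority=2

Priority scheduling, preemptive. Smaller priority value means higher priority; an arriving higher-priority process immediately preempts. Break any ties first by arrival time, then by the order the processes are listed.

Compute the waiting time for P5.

Schedule: | P2 0-1 | P1 1-3 | P3 3-8 | P5 8-12 | P0 12-15 | P1 15-16 | P2 16-22 | P4 22-24 |
Completion: P0=15  P1=16  P2=22  P3=8  P4=24  P5=12
Turnaround (C−A): P0=9  P1=15  P2=22  P3=5  P4=24  P5=9
Waiting(P5) = turnaround − burst = 9 − 4 = 5

5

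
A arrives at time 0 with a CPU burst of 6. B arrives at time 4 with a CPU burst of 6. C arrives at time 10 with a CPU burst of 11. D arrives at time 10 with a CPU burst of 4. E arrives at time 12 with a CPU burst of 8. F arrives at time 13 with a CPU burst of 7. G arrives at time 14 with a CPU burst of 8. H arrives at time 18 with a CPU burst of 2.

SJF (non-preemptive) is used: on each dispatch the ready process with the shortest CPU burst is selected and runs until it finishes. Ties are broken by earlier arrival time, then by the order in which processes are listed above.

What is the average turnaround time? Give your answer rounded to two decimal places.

Timeline: | A 0-6 | B 6-12 | D 12-16 | F 16-23 | H 23-25 | E 25-33 | G 33-41 | C 41-52 |
Completion: A=6  B=12  C=52  D=16  E=33  F=23  G=41  H=25
Turnaround (C−A): A=6  B=8  C=42  D=6  E=21  F=10  G=27  H=7
Turnaround times: A=6, B=8, C=42, D=6, E=21, F=10, G=27, H=7
Average turnaround = (6+8+42+6+21+10+27+7) / 8 = 127/8 = 15.88

15.88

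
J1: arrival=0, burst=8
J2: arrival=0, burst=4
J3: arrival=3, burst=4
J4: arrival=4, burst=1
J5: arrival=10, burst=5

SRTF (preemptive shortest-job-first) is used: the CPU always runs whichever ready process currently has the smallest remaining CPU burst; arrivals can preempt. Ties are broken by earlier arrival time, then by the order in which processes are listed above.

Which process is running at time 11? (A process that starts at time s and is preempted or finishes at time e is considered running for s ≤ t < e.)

Timeline: | J2 0-4 | J4 4-5 | J3 5-9 | J1 9-10 | J5 10-15 | J1 15-22 |
Completion: J1=22  J2=4  J3=9  J4=5  J5=15

J5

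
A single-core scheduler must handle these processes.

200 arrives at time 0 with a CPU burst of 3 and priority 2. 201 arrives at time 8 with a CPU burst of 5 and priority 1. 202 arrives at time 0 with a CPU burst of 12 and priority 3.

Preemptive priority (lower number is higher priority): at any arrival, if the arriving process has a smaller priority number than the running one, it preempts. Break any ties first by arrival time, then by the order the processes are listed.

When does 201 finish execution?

13

Gantt: | 200 0-3 | 202 3-8 | 201 8-13 | 202 13-20 |
Completion: 200=3  201=13  202=20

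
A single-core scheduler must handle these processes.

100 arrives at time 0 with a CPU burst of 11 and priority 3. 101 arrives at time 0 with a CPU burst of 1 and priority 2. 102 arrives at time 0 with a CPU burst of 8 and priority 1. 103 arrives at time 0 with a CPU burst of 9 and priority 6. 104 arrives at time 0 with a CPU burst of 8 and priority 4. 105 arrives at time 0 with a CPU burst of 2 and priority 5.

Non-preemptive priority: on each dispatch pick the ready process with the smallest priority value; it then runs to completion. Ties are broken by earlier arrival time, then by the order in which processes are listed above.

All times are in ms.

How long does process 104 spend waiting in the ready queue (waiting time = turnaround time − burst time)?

20

Gantt: | 102 0-8 | 101 8-9 | 100 9-20 | 104 20-28 | 105 28-30 | 103 30-39 |
Completion: 100=20  101=9  102=8  103=39  104=28  105=30
Turnaround (C−A): 100=20  101=9  102=8  103=39  104=28  105=30
Waiting(104) = turnaround − burst = 28 − 8 = 20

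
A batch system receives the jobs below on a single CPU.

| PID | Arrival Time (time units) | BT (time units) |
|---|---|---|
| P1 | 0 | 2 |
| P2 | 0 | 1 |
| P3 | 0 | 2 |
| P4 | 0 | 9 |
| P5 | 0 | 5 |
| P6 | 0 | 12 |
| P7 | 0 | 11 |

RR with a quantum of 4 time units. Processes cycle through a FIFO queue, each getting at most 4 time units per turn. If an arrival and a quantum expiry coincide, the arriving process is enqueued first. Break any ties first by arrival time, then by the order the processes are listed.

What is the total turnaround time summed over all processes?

152

Timeline: | P1 0-2 | P2 2-3 | P3 3-5 | P4 5-9 | P5 9-13 | P6 13-17 | P7 17-21 | P4 21-25 | P5 25-26 | P6 26-30 | P7 30-34 | P4 34-35 | P6 35-39 | P7 39-42 |
Completion: P1=2  P2=3  P3=5  P4=35  P5=26  P6=39  P7=42
Turnaround (C−A): P1=2  P2=3  P3=5  P4=35  P5=26  P6=39  P7=42
Turnaround = completion − arrival: P1=2, P2=3, P3=5, P4=35, P5=26, P6=39, P7=42
Total turnaround = 2 + 3 + 5 + 35 + 26 + 39 + 42 = 152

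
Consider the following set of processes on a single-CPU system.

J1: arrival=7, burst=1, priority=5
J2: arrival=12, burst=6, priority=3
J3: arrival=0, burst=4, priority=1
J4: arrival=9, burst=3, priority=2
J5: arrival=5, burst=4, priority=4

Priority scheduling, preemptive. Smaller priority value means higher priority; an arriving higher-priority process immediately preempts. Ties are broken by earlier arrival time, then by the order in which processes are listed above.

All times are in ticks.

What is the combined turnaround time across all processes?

Timeline: | J3 0-4 | idle 4-5 | J5 5-9 | J4 9-12 | J2 12-18 | J1 18-19 |
Completion: J1=19  J2=18  J3=4  J4=12  J5=9
Turnaround (C−A): J1=12  J2=6  J3=4  J4=3  J5=4
Turnaround = completion − arrival: J1=12, J2=6, J3=4, J4=3, J5=4
Total turnaround = 12 + 6 + 4 + 3 + 4 = 29

29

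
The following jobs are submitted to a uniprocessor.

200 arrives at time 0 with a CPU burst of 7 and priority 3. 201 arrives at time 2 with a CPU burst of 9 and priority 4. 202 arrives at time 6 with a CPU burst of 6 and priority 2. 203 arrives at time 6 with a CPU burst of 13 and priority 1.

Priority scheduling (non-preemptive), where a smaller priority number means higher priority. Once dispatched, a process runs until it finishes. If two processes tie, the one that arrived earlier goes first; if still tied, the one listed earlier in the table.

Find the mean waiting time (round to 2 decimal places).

9.75

Timeline: | 200 0-7 | 203 7-20 | 202 20-26 | 201 26-35 |
Completion: 200=7  201=35  202=26  203=20
Waiting times: 200=0, 201=24, 202=14, 203=1
Average waiting = (0+24+14+1) / 4 = 39/4 = 9.75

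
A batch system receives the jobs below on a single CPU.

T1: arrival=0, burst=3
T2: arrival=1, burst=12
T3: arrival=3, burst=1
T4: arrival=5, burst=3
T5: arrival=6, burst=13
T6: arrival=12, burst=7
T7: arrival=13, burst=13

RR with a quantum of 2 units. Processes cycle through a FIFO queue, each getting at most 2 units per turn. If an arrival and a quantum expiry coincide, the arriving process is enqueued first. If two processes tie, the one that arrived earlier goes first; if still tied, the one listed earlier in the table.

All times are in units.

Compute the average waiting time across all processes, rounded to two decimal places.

Gantt: | T1 0-2 | T2 2-4 | T1 4-5 | T3 5-6 | T2 6-8 | T4 8-10 | T5 10-12 | T2 12-14 | T4 14-15 | T6 15-17 | T5 17-19 | T7 19-21 | T2 21-23 | T6 23-25 | T5 25-27 | T7 27-29 | T2 29-31 | T6 31-33 | T5 33-35 | T7 35-37 | T2 37-39 | T6 39-40 | T5 40-42 | T7 42-44 | T5 44-46 | T7 46-48 | T5 48-49 | T7 49-52 |
Completion: T1=5  T2=39  T3=6  T4=15  T5=49  T6=40  T7=52
Waiting times: T1=2, T2=26, T3=2, T4=7, T5=30, T6=21, T7=26
Average waiting = (2+26+2+7+30+21+26) / 7 = 114/7 = 16.29

16.29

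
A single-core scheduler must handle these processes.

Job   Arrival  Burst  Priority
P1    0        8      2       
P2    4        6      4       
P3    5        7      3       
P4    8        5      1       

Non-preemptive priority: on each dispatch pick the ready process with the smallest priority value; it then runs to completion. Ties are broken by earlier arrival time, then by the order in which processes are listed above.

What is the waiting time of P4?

0

Timeline: | P1 0-8 | P4 8-13 | P3 13-20 | P2 20-26 |
Completion: P1=8  P2=26  P3=20  P4=13
Turnaround (C−A): P1=8  P2=22  P3=15  P4=5
Waiting(P4) = turnaround − burst = 5 − 5 = 0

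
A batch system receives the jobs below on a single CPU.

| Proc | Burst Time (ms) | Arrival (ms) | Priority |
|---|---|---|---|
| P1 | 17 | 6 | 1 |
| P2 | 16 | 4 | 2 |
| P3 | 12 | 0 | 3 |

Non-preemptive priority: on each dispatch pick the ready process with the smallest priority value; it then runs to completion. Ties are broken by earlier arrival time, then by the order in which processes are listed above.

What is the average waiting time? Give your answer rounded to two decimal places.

10.33

Schedule: | P3 0-12 | P1 12-29 | P2 29-45 |
Completion: P1=29  P2=45  P3=12
Turnaround (C−A): P1=23  P2=41  P3=12
Waiting times: P1=6, P2=25, P3=0
Average waiting = (6+25+0) / 3 = 31/3 = 10.33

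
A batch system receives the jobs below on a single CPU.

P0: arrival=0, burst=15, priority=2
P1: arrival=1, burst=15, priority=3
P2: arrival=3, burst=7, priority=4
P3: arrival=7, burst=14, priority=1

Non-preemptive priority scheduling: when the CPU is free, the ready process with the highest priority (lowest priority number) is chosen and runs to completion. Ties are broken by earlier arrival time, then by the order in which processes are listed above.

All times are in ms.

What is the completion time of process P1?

44

Schedule: | P0 0-15 | P3 15-29 | P1 29-44 | P2 44-51 |
Completion: P0=15  P1=44  P2=51  P3=29
Turnaround (C−A): P0=15  P1=43  P2=48  P3=22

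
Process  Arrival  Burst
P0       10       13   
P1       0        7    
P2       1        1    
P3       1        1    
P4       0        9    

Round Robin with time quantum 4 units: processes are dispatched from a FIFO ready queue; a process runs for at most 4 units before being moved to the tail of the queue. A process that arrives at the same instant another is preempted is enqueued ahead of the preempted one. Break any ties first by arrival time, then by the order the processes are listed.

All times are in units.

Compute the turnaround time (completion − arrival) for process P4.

22

Timeline: | P1 0-4 | P4 4-8 | P2 8-9 | P3 9-10 | P1 10-13 | P4 13-17 | P0 17-21 | P4 21-22 | P0 22-31 |
Completion: P0=31  P1=13  P2=9  P3=10  P4=22
Turnaround (C−A): P0=21  P1=13  P2=8  P3=9  P4=22
Turnaround(P4) = completion − arrival = 22 − 0 = 22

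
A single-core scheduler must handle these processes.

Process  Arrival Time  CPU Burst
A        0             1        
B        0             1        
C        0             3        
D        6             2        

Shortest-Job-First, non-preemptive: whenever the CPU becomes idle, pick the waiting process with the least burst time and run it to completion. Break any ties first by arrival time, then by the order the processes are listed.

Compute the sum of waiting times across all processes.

3

Gantt: | A 0-1 | B 1-2 | C 2-5 | idle 5-6 | D 6-8 |
Completion: A=1  B=2  C=5  D=8
Turnaround (C−A): A=1  B=2  C=5  D=2
Waiting = turnaround − burst: A=0, B=1, C=2, D=0
Total waiting = 0 + 1 + 2 + 0 = 3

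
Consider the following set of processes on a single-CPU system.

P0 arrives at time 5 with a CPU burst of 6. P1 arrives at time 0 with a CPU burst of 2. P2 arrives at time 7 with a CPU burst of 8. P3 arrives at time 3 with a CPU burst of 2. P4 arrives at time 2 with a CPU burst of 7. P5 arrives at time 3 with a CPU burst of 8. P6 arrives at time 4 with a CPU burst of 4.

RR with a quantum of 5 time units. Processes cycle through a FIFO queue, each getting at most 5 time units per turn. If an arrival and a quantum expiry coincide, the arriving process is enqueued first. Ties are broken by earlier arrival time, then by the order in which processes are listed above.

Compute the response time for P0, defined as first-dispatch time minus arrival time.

13

Timeline: | P1 0-2 | P4 2-7 | P3 7-9 | P5 9-14 | P6 14-18 | P0 18-23 | P2 23-28 | P4 28-30 | P5 30-33 | P0 33-34 | P2 34-37 |
Completion: P0=34  P1=2  P2=37  P3=9  P4=30  P5=33  P6=18
Turnaround (C−A): P0=29  P1=2  P2=30  P3=6  P4=28  P5=30  P6=14
Response(P0) = first start − arrival = 18 − 5 = 13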